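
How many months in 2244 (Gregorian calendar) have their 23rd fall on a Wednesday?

1

Check the 23rd of each month of 2244: Jan 23: Tue, Feb 23: Fri, Mar 23: Sat, Apr 23: Tue, May 23: Thu, Jun 23: Sun, Jul 23: Tue, Aug 23: Fri, Sep 23: Mon, Oct 23: Wed, Nov 23: Sat, Dec 23: Mon.
Wednesday occurs in October — 1 month.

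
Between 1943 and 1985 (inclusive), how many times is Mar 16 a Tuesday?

Track Mar 16's weekday year by year (advancing +1, or +2 across a Feb 29):
  1943: Tue ✓  1944: Thu (+2)  1945: Fri (+1)  1946: Sat (+1)  1947: Sun (+1)
  1948: Tue (+2) ✓  1949: Wed (+1)  1950: Thu (+1)  1951: Fri (+1)  1952: Sun (+2)
  1953: Mon (+1)  1954: Tue (+1) ✓  1955: Wed (+1)  1956: Fri (+2)  … (15 more years) …
  1972: Thu (+2)  1973: Fri (+1)  1974: Sat (+1)  1975: Sun (+1)  1976: Tue (+2) ✓
  1977: Wed (+1)  1978: Thu (+1)  1979: Fri (+1)  1980: Sun (+2)  1981: Mon (+1)
  1982: Tue (+1) ✓  1983: Wed (+1)  1984: Fri (+2)  1985: Sat (+1)
Tuesday years: 1943, 1948, 1954, 1965, 1971, 1976, 1982 — 7 in total.

7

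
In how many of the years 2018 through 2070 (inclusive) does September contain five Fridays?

14

September has 30 days; it has five Fridays when Friday falls among the first (month-length − 28) days — i.e. when September 1 is one of Friday/Thursday.
September 1 by year: 2018:Sat 2019:Sun 2020:Tue 2021:Wed 2022:Thu✓ 2023:Fri✓ 2024:Sun 2025:Mon 2026:Tue 2027:Wed 2028:Fri✓ 2029:Sat 2030:Sun 2031:Mon 2032:Wed …(23 more)… 2056:Fri✓ 2057:Sat 2058:Sun 2059:Mon 2060:Wed 2061:Thu✓ 2062:Fri✓ 2063:Sat 2064:Mon 2065:Tue 2066:Wed 2067:Thu✓ 2068:Sat 2069:Sun 2070:Mon
Years with five Fridays: 2022, 2023, 2028, 2033, 2034, 2039, 2044, 2045, 2050, 2051, 2056, 2061, 2062, 2067 → 14.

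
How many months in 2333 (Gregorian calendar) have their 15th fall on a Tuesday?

Check the 15th of each month of 2333: Jan 15: Sun, Feb 15: Wed, Mar 15: Wed, Apr 15: Sat, May 15: Mon, Jun 15: Thu, Jul 15: Sat, Aug 15: Tue, Sep 15: Fri, Oct 15: Sun, Nov 15: Wed, Dec 15: Fri.
Tuesday occurs in August — 1 month.

1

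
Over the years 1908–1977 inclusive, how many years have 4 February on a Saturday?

9

Track 4 February's weekday year by year (advancing +1, or +2 across a Feb 29):
  1908: Tue  1909: Thu (+2)  1910: Fri (+1)  1911: Sat (+1) ✓  1912: Sun (+1)
  1913: Tue (+2)  1914: Wed (+1)  1915: Thu (+1)  1916: Fri (+1)  1917: Sun (+2)
  1918: Mon (+1)  1919: Tue (+1)  1920: Wed (+1)  1921: Fri (+2)  … (42 more years) …
  1964: Tue (+1)  1965: Thu (+2)  1966: Fri (+1)  1967: Sat (+1) ✓  1968: Sun (+1)
  1969: Tue (+2)  1970: Wed (+1)  1971: Thu (+1)  1972: Fri (+1)  1973: Sun (+2)
  1974: Mon (+1)  1975: Tue (+1)  1976: Wed (+1)  1977: Fri (+2)
Saturday years: 1911, 1922, 1928, 1933, 1939, 1950, 1956, 1961, 1967 — 9 in total.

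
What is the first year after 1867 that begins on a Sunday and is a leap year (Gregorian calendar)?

1888

Jan 1 advances by 2 weekdays after a leap year and by 1 after a common year.
1867: Jan 1 is Tuesday.
1868: Wednesday (leap)
1869: Friday
1870: Saturday
1871: Sunday
1872: Monday (leap)
1873: Wednesday
1874: Thursday
1875: Friday
1876: Saturday (leap)
1877: Monday
1878: Tuesday
1879: Wednesday
1880: Thursday (leap)
1881: Saturday
1882: Sunday
1883: Monday
1884: Tuesday (leap)
1885: Thursday
1886: Friday
1887: Saturday
1888: Sunday (leap)
1888 begins on a Sunday and is a leap year.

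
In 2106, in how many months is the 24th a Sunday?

Check the 24th of each month of 2106: Jan 24: Sun, Feb 24: Wed, Mar 24: Wed, Apr 24: Sat, May 24: Mon, Jun 24: Thu, Jul 24: Sat, Aug 24: Tue, Sep 24: Fri, Oct 24: Sun, Nov 24: Wed, Dec 24: Fri.
Sunday occurs in January, October — 2 months.

2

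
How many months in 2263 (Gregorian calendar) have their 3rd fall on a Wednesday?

1

Check the 3rd of each month of 2263: Jan 3: Sat, Feb 3: Tue, Mar 3: Tue, Apr 3: Fri, May 3: Sun, Jun 3: Wed, Jul 3: Fri, Aug 3: Mon, Sep 3: Thu, Oct 3: Sat, Nov 3: Tue, Dec 3: Thu.
Wednesday occurs in June — 1 month.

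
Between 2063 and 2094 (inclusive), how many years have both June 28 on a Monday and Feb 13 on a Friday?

1

Check each year's weekday for June 28 and Feb 13:
  2063: Thu/Tue  2064: Sat/Wed  2065: Sun/Fri  2066: Mon/Sat  2067: Tue/Sun  2068: Thu/Mon  2069: Fri/Wed  2070: Sat/Thu  2071: Sun/Fri  2072: Tue/Sat  2073: Wed/Mon  2074: Thu/Tue  2075: Fri/Wed  2076: Sun/Thu  …(4 more)…  2081: Sat/Thu  2082: Sun/Fri  2083: Mon/Sat  2084: Wed/Sun  2085: Thu/Tue  2086: Fri/Wed  2087: Sat/Thu  2088: Mon/Fri ✓  2089: Tue/Sun  2090: Wed/Mon  2091: Thu/Tue  2092: Sat/Wed  2093: Sun/Fri  2094: Mon/Sat
Both conditions hold in: 2088 — 1.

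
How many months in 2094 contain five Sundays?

4

A month of length L has five Sundays iff its first Sunday is on day ≤ L−28 (so day 1–3 in a 31-day month, 1–2 in a 30-day month, day 1 in a leap February).
Checking each month of 2094: Jan starts Fri (31d) ✓; Feb starts Mon (28d); Mar starts Mon (31d); Apr starts Thu (30d); May starts Sat (31d) ✓; Jun starts Tue (30d); Jul starts Thu (31d); Aug starts Sun (31d) ✓; Sep starts Wed (30d); Oct starts Fri (31d) ✓; Nov starts Mon (30d); Dec starts Wed (31d).
Five-Sunday months: January, May, August, October → 4.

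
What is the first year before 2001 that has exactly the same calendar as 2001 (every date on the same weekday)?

Two years share a calendar iff Jan 1 falls on the same weekday and both are leap or both are common. 2001: Jan 1 is Monday, common year.
2000: Jan 1 Saturday, leap
1999: Jan 1 Friday, common
1998: Jan 1 Thursday, common
1997: Jan 1 Wednesday, common
1996: Jan 1 Monday, leap
1995: Jan 1 Sunday, common
1994: Jan 1 Saturday, common
1993: Jan 1 Friday, common
1992: Jan 1 Wednesday, leap
1991: Jan 1 Tuesday, common
1990: Jan 1 Monday, common
1990 matches on both conditions.

1990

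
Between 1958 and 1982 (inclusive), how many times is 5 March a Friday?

Track 5 March's weekday year by year (advancing +1, or +2 across a Feb 29):
  1958: Wed  1959: Thu (+1)  1960: Sat (+2)  1961: Sun (+1)  1962: Mon (+1)
  1963: Tue (+1)  1964: Thu (+2)  1965: Fri (+1) ✓  1966: Sat (+1)  1967: Sun (+1)
  1968: Tue (+2)  1969: Wed (+1)  1970: Thu (+1)  1971: Fri (+1) ✓  1972: Sun (+2)
  1973: Mon (+1)  1974: Tue (+1)  1975: Wed (+1)  1976: Fri (+2) ✓  1977: Sat (+1)
  1978: Sun (+1)  1979: Mon (+1)  1980: Wed (+2)  1981: Thu (+1)  1982: Fri (+1) ✓
Friday years: 1965, 1971, 1976, 1982 — 4 in total.

4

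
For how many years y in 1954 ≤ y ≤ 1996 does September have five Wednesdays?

September has 30 days; it has five Wednesdays when Wednesday falls among the first (month-length − 28) days — i.e. when September 1 is one of Wednesday/Tuesday.
September 1 by year: 1954:Wed✓ 1955:Thu 1956:Sat 1957:Sun 1958:Mon 1959:Tue✓ 1960:Thu 1961:Fri 1962:Sat 1963:Sun 1964:Tue✓ 1965:Wed✓ 1966:Thu 1967:Fri 1968:Sun …(13 more)… 1982:Wed✓ 1983:Thu 1984:Sat 1985:Sun 1986:Mon 1987:Tue✓ 1988:Thu 1989:Fri 1990:Sat 1991:Sun 1992:Tue✓ 1993:Wed✓ 1994:Thu 1995:Fri 1996:Sun
Years with five Wednesdays: 1954, 1959, 1964, 1965, 1970, 1971, 1976, 1981, 1982, 1987, 1992, 1993 → 12.

12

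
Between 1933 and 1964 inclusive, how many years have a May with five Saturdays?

May has 31 days; it has five Saturdays when Saturday falls among the first (month-length − 28) days — i.e. when May 1 is one of Saturday/Friday/Thursday.
May 1 by year: 1933:Mon 1934:Tue 1935:Wed 1936:Fri✓ 1937:Sat✓ 1938:Sun 1939:Mon 1940:Wed 1941:Thu✓ 1942:Fri✓ 1943:Sat✓ 1944:Mon 1945:Tue 1946:Wed 1947:Thu✓ 1948:Sat✓ 1949:Sun 1950:Mon 1951:Tue 1952:Thu✓ 1953:Fri✓ 1954:Sat✓ 1955:Sun 1956:Tue 1957:Wed 1958:Thu✓ 1959:Fri✓ 1960:Sun 1961:Mon 1962:Tue 1963:Wed 1964:Fri✓
Years with five Saturdays: 1936, 1937, 1941, 1942, 1943, 1947, 1948, 1952, 1953, 1954, 1958, 1959, 1964 → 13.

13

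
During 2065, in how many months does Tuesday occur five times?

4

A month of length L has five Tuesdays iff its first Tuesday is on day ≤ L−28 (so day 1–3 in a 31-day month, 1–2 in a 30-day month, day 1 in a leap February).
Checking each month of 2065: Jan starts Thu (31d); Feb starts Sun (28d); Mar starts Sun (31d) ✓; Apr starts Wed (30d); May starts Fri (31d); Jun starts Mon (30d) ✓; Jul starts Wed (31d); Aug starts Sat (31d); Sep starts Tue (30d) ✓; Oct starts Thu (31d); Nov starts Sun (30d); Dec starts Tue (31d) ✓.
Five-Tuesday months: March, June, September, December → 4.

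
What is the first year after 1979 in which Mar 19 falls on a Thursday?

1981

From one year to the next, a fixed date's weekday advances by 1, or by 2 when a Feb 29 lies between the two dates.
1979: March 19 is Monday.
1980: Wednesday (+2)
1981: Thursday (+1)
Mar 19 falls on a Thursday in 1981.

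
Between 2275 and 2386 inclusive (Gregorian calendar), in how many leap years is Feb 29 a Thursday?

Leap years in 2275–2386: 27 of them.
Feb 29 weekday advances by 5 (mod 7) from one leap year to the next four years later (or differs when a century non-leap intervenes).
Leap-day weekdays: 2276:Tue 2280:Sun 2284:Fri 2288:Wed 2292:Mon 2296:Sat 2304:Mon 2308:Sat 2312:Thu✓ 2316:Tue 2320:Sun 2324:Fri 2328:Wed 2332:Mon 2336:Sat 2340:Thu✓ 2344:Tue 2348:Sun 2352:Fri 2356:Wed 2360:Mon 2364:Sat 2368:Thu✓ 2372:Tue 2376:Sun 2380:Fri 2384:Wed
Thursday: 2312, 2340, 2368 → 3.

3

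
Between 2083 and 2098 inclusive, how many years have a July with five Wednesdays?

July has 31 days; it has five Wednesdays when Wednesday falls among the first (month-length − 28) days — i.e. when July 1 is one of Wednesday/Tuesday/Monday.
July 1 by year: 2083:Thu 2084:Sat 2085:Sun 2086:Mon✓ 2087:Tue✓ 2088:Thu 2089:Fri 2090:Sat 2091:Sun 2092:Tue✓ 2093:Wed✓ 2094:Thu 2095:Fri 2096:Sun 2097:Mon✓ 2098:Tue✓
Years with five Wednesdays: 2086, 2087, 2092, 2093, 2097, 2098 → 6.

6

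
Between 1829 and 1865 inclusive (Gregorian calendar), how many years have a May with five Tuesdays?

16

May has 31 days; it has five Tuesdays when Tuesday falls among the first (month-length − 28) days — i.e. when May 1 is one of Tuesday/Monday/Sunday.
May 1 by year: 1829:Fri 1830:Sat 1831:Sun✓ 1832:Tue✓ 1833:Wed 1834:Thu 1835:Fri 1836:Sun✓ 1837:Mon✓ 1838:Tue✓ 1839:Wed 1840:Fri 1841:Sat 1842:Sun✓ 1843:Mon✓ …(7 more)… 1851:Thu 1852:Sat 1853:Sun✓ 1854:Mon✓ 1855:Tue✓ 1856:Thu 1857:Fri 1858:Sat 1859:Sun✓ 1860:Tue✓ 1861:Wed 1862:Thu 1863:Fri 1864:Sun✓ 1865:Mon✓
Years with five Tuesdays: 1831, 1832, 1836, 1837, 1838, 1842, 1843, 1848, 1849, 1853, 1854, 1855, 1859, 1860, 1864, 1865 → 16.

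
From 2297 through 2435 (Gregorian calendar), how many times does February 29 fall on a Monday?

5

Leap years in 2297–2435: 33 of them.
Feb 29 weekday advances by 5 (mod 7) from one leap year to the next four years later (or differs when a century non-leap intervenes).
Leap-day weekdays: 2304:Mon✓ 2308:Sat 2312:Thu 2316:Tue 2320:Sun 2324:Fri 2328:Wed 2332:Mon✓ 2336:Sat 2340:Thu 2344:Tue 2348:Sun 2352:Fri …(7 more)… 2384:Wed 2388:Mon✓ 2392:Sat 2396:Thu 2400:Tue 2404:Sun 2408:Fri 2412:Wed 2416:Mon✓ 2420:Sat 2424:Thu 2428:Tue 2432:Sun
Monday: 2304, 2332, 2360, 2388, 2416 → 5.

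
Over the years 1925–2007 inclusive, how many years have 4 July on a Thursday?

12

Track 4 July's weekday year by year (advancing +1, or +2 across a Feb 29):
  1925: Sat  1926: Sun (+1)  1927: Mon (+1)  1928: Wed (+2)  1929: Thu (+1) ✓
  1930: Fri (+1)  1931: Sat (+1)  1932: Mon (+2)  1933: Tue (+1)  1934: Wed (+1)
  1935: Thu (+1) ✓  1936: Sat (+2)  1937: Sun (+1)  1938: Mon (+1)  … (55 more years) …
  1994: Mon (+1)  1995: Tue (+1)  1996: Thu (+2) ✓  1997: Fri (+1)  1998: Sat (+1)
  1999: Sun (+1)  2000: Tue (+2)  2001: Wed (+1)  2002: Thu (+1) ✓  2003: Fri (+1)
  2004: Sun (+2)  2005: Mon (+1)  2006: Tue (+1)  2007: Wed (+1)
Thursday years: 1929, 1935, 1940, 1946, 1957, 1963, 1968, 1974, 1985, 1991, 1996, 2002 — 12 in total.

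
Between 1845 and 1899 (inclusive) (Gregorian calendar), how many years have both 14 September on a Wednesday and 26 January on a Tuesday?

2

Check each year's weekday for 14 September and 26 January:
  1845: Sun/Sun  1846: Mon/Mon  1847: Tue/Tue  1848: Thu/Wed  1849: Fri/Fri  1850: Sat/Sat  1851: Sun/Sun  1852: Tue/Mon  1853: Wed/Wed  1854: Thu/Thu  1855: Fri/Fri  1856: Sun/Sat  1857: Mon/Mon  1858: Tue/Tue  …(27 more)…  1886: Tue/Tue  1887: Wed/Wed  1888: Fri/Thu  1889: Sat/Sat  1890: Sun/Sun  1891: Mon/Mon  1892: Wed/Tue ✓  1893: Thu/Thu  1894: Fri/Fri  1895: Sat/Sat  1896: Mon/Sun  1897: Tue/Tue  1898: Wed/Wed  1899: Thu/Thu
Both conditions hold in: 1864, 1892 — 2.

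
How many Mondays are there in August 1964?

August 1964 has 31 days and begins on Saturday.
The first Monday is August 3.
Mondays fall on 3, 10, 17, 24, 31 — that's 5.

5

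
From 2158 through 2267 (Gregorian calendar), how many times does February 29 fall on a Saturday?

Leap years in 2158–2267: 26 of them.
Feb 29 weekday advances by 5 (mod 7) from one leap year to the next four years later (or differs when a century non-leap intervenes).
Leap-day weekdays: 2160:Fri 2164:Wed 2168:Mon 2172:Sat✓ 2176:Thu 2180:Tue 2184:Sun 2188:Fri 2192:Wed 2196:Mon 2204:Wed 2208:Mon 2212:Sat✓ 2216:Thu 2220:Tue 2224:Sun 2228:Fri 2232:Wed 2236:Mon 2240:Sat✓ 2244:Thu 2248:Tue 2252:Sun 2256:Fri 2260:Wed 2264:Mon
Saturday: 2172, 2212, 2240 → 3.

3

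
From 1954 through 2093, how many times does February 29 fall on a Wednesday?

Leap years in 1954–2093: 35 of them.
Feb 29 weekday advances by 5 (mod 7) from one leap year to the next four years later (or differs when a century non-leap intervenes).
Leap-day weekdays: 1956:Wed✓ 1960:Mon 1964:Sat 1968:Thu 1972:Tue 1976:Sun 1980:Fri 1984:Wed✓ 1988:Mon 1992:Sat 1996:Thu 2000:Tue 2004:Sun …(9 more)… 2044:Mon 2048:Sat 2052:Thu 2056:Tue 2060:Sun 2064:Fri 2068:Wed✓ 2072:Mon 2076:Sat 2080:Thu 2084:Tue 2088:Sun 2092:Fri
Wednesday: 1956, 1984, 2012, 2040, 2068 → 5.

5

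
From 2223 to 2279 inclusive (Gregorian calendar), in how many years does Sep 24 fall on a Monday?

8

Track Sep 24's weekday year by year (advancing +1, or +2 across a Feb 29):
  2223: Wed  2224: Fri (+2)  2225: Sat (+1)  2226: Sun (+1)  2227: Mon (+1) ✓
  2228: Wed (+2)  2229: Thu (+1)  2230: Fri (+1)  2231: Sat (+1)  2232: Mon (+2) ✓
  2233: Tue (+1)  2234: Wed (+1)  2235: Thu (+1)  2236: Sat (+2)  … (29 more years) …
  2266: Mon (+1) ✓  2267: Tue (+1)  2268: Thu (+2)  2269: Fri (+1)  2270: Sat (+1)
  2271: Sun (+1)  2272: Tue (+2)  2273: Wed (+1)  2274: Thu (+1)  2275: Fri (+1)
  2276: Sun (+2)  2277: Mon (+1) ✓  2278: Tue (+1)  2279: Wed (+1)
Monday years: 2227, 2232, 2238, 2249, 2255, 2260, 2266, 2277 — 8 in total.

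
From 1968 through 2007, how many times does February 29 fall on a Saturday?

Leap years in 1968–2007: 10 of them.
Feb 29 weekday advances by 5 (mod 7) from one leap year to the next four years later (or differs when a century non-leap intervenes).
Leap-day weekdays: 1968:Thu 1972:Tue 1976:Sun 1980:Fri 1984:Wed 1988:Mon 1992:Sat✓ 1996:Thu 2000:Tue 2004:Sun
Saturday: 1992 → 1.

1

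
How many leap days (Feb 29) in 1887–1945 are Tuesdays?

2

Leap years in 1887–1945: 14 of them.
Feb 29 weekday advances by 5 (mod 7) from one leap year to the next four years later (or differs when a century non-leap intervenes).
Leap-day weekdays: 1888:Wed 1892:Mon 1896:Sat 1904:Mon 1908:Sat 1912:Thu 1916:Tue✓ 1920:Sun 1924:Fri 1928:Wed 1932:Mon 1936:Sat 1940:Thu 1944:Tue✓
Tuesday: 1916, 1944 → 2.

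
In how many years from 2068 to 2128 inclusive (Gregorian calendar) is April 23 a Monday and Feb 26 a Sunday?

Check each year's weekday for April 23 and Feb 26:
  2068: Mon/Sun ✓  2069: Tue/Tue  2070: Wed/Wed  2071: Thu/Thu  2072: Sat/Fri  2073: Sun/Sun  2074: Mon/Mon  2075: Tue/Tue  2076: Thu/Wed  2077: Fri/Fri  2078: Sat/Sat  2079: Sun/Sun  2080: Tue/Mon  2081: Wed/Wed  …(33 more)…  2115: Tue/Tue  2116: Thu/Wed  2117: Fri/Fri  2118: Sat/Sat  2119: Sun/Sun  2120: Tue/Mon  2121: Wed/Wed  2122: Thu/Thu  2123: Fri/Fri  2124: Sun/Sat  2125: Mon/Mon  2126: Tue/Tue  2127: Wed/Wed  2128: Fri/Thu
Both conditions hold in: 2068, 2096, 2108 — 3.

3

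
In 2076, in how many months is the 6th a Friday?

2

Check the 6th of each month of 2076: Jan 6: Mon, Feb 6: Thu, Mar 6: Fri, Apr 6: Mon, May 6: Wed, Jun 6: Sat, Jul 6: Mon, Aug 6: Thu, Sep 6: Sun, Oct 6: Tue, Nov 6: Fri, Dec 6: Sun.
Friday occurs in March, November — 2 months.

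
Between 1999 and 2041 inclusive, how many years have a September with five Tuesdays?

September has 30 days; it has five Tuesdays when Tuesday falls among the first (month-length − 28) days — i.e. when September 1 is one of Tuesday/Monday.
September 1 by year: 1999:Wed 2000:Fri 2001:Sat 2002:Sun 2003:Mon✓ 2004:Wed 2005:Thu 2006:Fri 2007:Sat 2008:Mon✓ 2009:Tue✓ 2010:Wed 2011:Thu 2012:Sat 2013:Sun …(13 more)… 2027:Wed 2028:Fri 2029:Sat 2030:Sun 2031:Mon✓ 2032:Wed 2033:Thu 2034:Fri 2035:Sat 2036:Mon✓ 2037:Tue✓ 2038:Wed 2039:Thu 2040:Sat 2041:Sun
Years with five Tuesdays: 2003, 2008, 2009, 2014, 2015, 2020, 2025, 2026, 2031, 2036, 2037 → 11.

11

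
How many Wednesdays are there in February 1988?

February 1988 has 29 days and begins on Monday.
The first Wednesday is February 3.
Wednesdays fall on 3, 10, 17, 24 — that's 4.

4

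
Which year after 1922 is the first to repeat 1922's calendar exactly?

Two years share a calendar iff Jan 1 falls on the same weekday and both are leap or both are common. 1922: Jan 1 is Sunday, common year.
1923: Jan 1 Monday, common
1924: Jan 1 Tuesday, leap
1925: Jan 1 Thursday, common
1926: Jan 1 Friday, common
1927: Jan 1 Saturday, common
1928: Jan 1 Sunday, leap
1929: Jan 1 Tuesday, common
1930: Jan 1 Wednesday, common
1931: Jan 1 Thursday, common
1932: Jan 1 Friday, leap
1933: Jan 1 Sunday, common
1933 matches on both conditions.

1933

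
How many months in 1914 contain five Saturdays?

A month of length L has five Saturdays iff its first Saturday is on day ≤ L−28 (so day 1–3 in a 31-day month, 1–2 in a 30-day month, day 1 in a leap February).
Checking each month of 1914: Jan starts Thu (31d) ✓; Feb starts Sun (28d); Mar starts Sun (31d); Apr starts Wed (30d); May starts Fri (31d) ✓; Jun starts Mon (30d); Jul starts Wed (31d); Aug starts Sat (31d) ✓; Sep starts Tue (30d); Oct starts Thu (31d) ✓; Nov starts Sun (30d); Dec starts Tue (31d).
Five-Saturday months: January, May, August, October → 4.

4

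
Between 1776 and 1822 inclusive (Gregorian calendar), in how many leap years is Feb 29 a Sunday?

1

Leap years in 1776–1822: 11 of them.
Feb 29 weekday advances by 5 (mod 7) from one leap year to the next four years later (or differs when a century non-leap intervenes).
Leap-day weekdays: 1776:Thu 1780:Tue 1784:Sun✓ 1788:Fri 1792:Wed 1796:Mon 1804:Wed 1808:Mon 1812:Sat 1816:Thu 1820:Tue
Sunday: 1784 → 1.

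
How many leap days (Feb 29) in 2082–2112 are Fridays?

Leap years in 2082–2112: 7 of them.
Feb 29 weekday advances by 5 (mod 7) from one leap year to the next four years later (or differs when a century non-leap intervenes).
Leap-day weekdays: 2084:Tue 2088:Sun 2092:Fri✓ 2096:Wed 2104:Fri✓ 2108:Wed 2112:Mon
Friday: 2092, 2104 → 2.

2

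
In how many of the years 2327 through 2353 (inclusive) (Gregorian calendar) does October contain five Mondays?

12

October has 31 days; it has five Mondays when Monday falls among the first (month-length − 28) days — i.e. when October 1 is one of Monday/Sunday/Saturday.
October 1 by year: 2327:Sat✓ 2328:Mon✓ 2329:Tue 2330:Wed 2331:Thu 2332:Sat✓ 2333:Sun✓ 2334:Mon✓ 2335:Tue 2336:Thu 2337:Fri 2338:Sat✓ 2339:Sun✓ 2340:Tue 2341:Wed 2342:Thu 2343:Fri 2344:Sun✓ 2345:Mon✓ 2346:Tue 2347:Wed 2348:Fri 2349:Sat✓ 2350:Sun✓ 2351:Mon✓ 2352:Wed 2353:Thu
Years with five Mondays: 2327, 2328, 2332, 2333, 2334, 2338, 2339, 2344, 2345, 2349, 2350, 2351 → 12.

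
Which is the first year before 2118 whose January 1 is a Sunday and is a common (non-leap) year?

Jan 1 advances by 2 weekdays after a leap year and by 1 after a common year.
2118: Jan 1 is Saturday.
2117: Friday
2116: Wednesday (leap)
2115: Tuesday
2114: Monday
2113: Sunday
2113 begins on a Sunday and is a common year.

2113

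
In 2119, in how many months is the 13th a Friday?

Check the 13th of each month of 2119: Jan 13: Fri, Feb 13: Mon, Mar 13: Mon, Apr 13: Thu, May 13: Sat, Jun 13: Tue, Jul 13: Thu, Aug 13: Sun, Sep 13: Wed, Oct 13: Fri, Nov 13: Mon, Dec 13: Wed.
Friday occurs in January, October — 2 months.

2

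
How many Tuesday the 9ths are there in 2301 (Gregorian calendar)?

Check the 9th of each month of 2301: Jan 9: Wed, Feb 9: Sat, Mar 9: Sat, Apr 9: Tue, May 9: Thu, Jun 9: Sun, Jul 9: Tue, Aug 9: Fri, Sep 9: Mon, Oct 9: Wed, Nov 9: Sat, Dec 9: Mon.
Tuesday occurs in April, July — 2 months.

2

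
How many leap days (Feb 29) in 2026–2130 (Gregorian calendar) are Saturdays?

3

Leap years in 2026–2130: 25 of them.
Feb 29 weekday advances by 5 (mod 7) from one leap year to the next four years later (or differs when a century non-leap intervenes).
Leap-day weekdays: 2028:Tue 2032:Sun 2036:Fri 2040:Wed 2044:Mon 2048:Sat✓ 2052:Thu 2056:Tue 2060:Sun 2064:Fri 2068:Wed 2072:Mon 2076:Sat✓ 2080:Thu 2084:Tue 2088:Sun 2092:Fri 2096:Wed 2104:Fri 2108:Wed 2112:Mon 2116:Sat✓ 2120:Thu 2124:Tue 2128:Sun
Saturday: 2048, 2076, 2116 → 3.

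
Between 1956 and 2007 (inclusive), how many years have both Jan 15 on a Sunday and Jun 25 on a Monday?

Check each year's weekday for Jan 15 and Jun 25:
  1956: Sun/Mon ✓  1957: Tue/Tue  1958: Wed/Wed  1959: Thu/Thu  1960: Fri/Sat  1961: Sun/Sun  1962: Mon/Mon  1963: Tue/Tue  1964: Wed/Thu  1965: Fri/Fri  1966: Sat/Sat  1967: Sun/Sun  1968: Mon/Tue  1969: Wed/Wed  …(24 more)…  1994: Sat/Sat  1995: Sun/Sun  1996: Mon/Tue  1997: Wed/Wed  1998: Thu/Thu  1999: Fri/Fri  2000: Sat/Sun  2001: Mon/Mon  2002: Tue/Tue  2003: Wed/Wed  2004: Thu/Fri  2005: Sat/Sat  2006: Sun/Sun  2007: Mon/Mon
Both conditions hold in: 1956, 1984 — 2.

2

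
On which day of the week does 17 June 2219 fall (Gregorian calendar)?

Thursday

January 1, 2219 is a Friday.
June 17 is day 168 of the year, i.e. 167 days after Jan 1.
167 mod 7 = 6, so advance 6 weekdays from Friday: Thursday.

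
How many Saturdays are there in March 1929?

5

March 1929 has 31 days and begins on Friday.
The first Saturday is March 2.
Saturdays fall on 2, 9, 16, 23, 30 — that's 5.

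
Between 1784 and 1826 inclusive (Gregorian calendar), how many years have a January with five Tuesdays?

January has 31 days; it has five Tuesdays when Tuesday falls among the first (month-length − 28) days — i.e. when January 1 is one of Tuesday/Monday/Sunday.
January 1 by year: 1784:Thu 1785:Sat 1786:Sun✓ 1787:Mon✓ 1788:Tue✓ 1789:Thu 1790:Fri 1791:Sat 1792:Sun✓ 1793:Tue✓ 1794:Wed 1795:Thu 1796:Fri 1797:Sun✓ 1798:Mon✓ …(13 more)… 1812:Wed 1813:Fri 1814:Sat 1815:Sun✓ 1816:Mon✓ 1817:Wed 1818:Thu 1819:Fri 1820:Sat 1821:Mon✓ 1822:Tue✓ 1823:Wed 1824:Thu 1825:Sat 1826:Sun✓
Years with five Tuesdays: 1786, 1787, 1788, 1792, 1793, 1797, 1798, 1799, 1804, 1805, 1809, 1810, 1811, 1815, 1816, 1821, 1822, 1826 → 18.

18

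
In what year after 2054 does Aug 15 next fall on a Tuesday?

From one year to the next, a fixed date's weekday advances by 1, or by 2 when a Feb 29 lies between the two dates.
2054: August 15 is Saturday.
2055: Sunday (+1)
2056: Tuesday (+2)
Aug 15 falls on a Tuesday in 2056.

2056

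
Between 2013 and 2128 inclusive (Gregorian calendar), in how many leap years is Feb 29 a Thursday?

Leap years in 2013–2128: 28 of them.
Feb 29 weekday advances by 5 (mod 7) from one leap year to the next four years later (or differs when a century non-leap intervenes).
Leap-day weekdays: 2016:Mon 2020:Sat 2024:Thu✓ 2028:Tue 2032:Sun 2036:Fri 2040:Wed 2044:Mon 2048:Sat 2052:Thu✓ 2056:Tue 2060:Sun 2064:Fri 2068:Wed 2072:Mon 2076:Sat 2080:Thu✓ 2084:Tue 2088:Sun 2092:Fri 2096:Wed 2104:Fri 2108:Wed 2112:Mon 2116:Sat 2120:Thu✓ 2124:Tue 2128:Sun
Thursday: 2024, 2052, 2080, 2120 → 4.

4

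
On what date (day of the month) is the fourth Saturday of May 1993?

22

May 1, 1993 is a Saturday, so the first Saturday is the 1st.
The fourth Saturday is 1 + 21 = 22.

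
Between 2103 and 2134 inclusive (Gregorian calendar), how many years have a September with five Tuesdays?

10

September has 30 days; it has five Tuesdays when Tuesday falls among the first (month-length − 28) days — i.e. when September 1 is one of Tuesday/Monday.
September 1 by year: 2103:Sat 2104:Mon✓ 2105:Tue✓ 2106:Wed 2107:Thu 2108:Sat 2109:Sun 2110:Mon✓ 2111:Tue✓ 2112:Thu 2113:Fri 2114:Sat 2115:Sun 2116:Tue✓ 2117:Wed 2118:Thu 2119:Fri 2120:Sun 2121:Mon✓ 2122:Tue✓ 2123:Wed 2124:Fri 2125:Sat 2126:Sun 2127:Mon✓ 2128:Wed 2129:Thu 2130:Fri 2131:Sat 2132:Mon✓ 2133:Tue✓ 2134:Wed
Years with five Tuesdays: 2104, 2105, 2110, 2111, 2116, 2121, 2122, 2127, 2132, 2133 → 10.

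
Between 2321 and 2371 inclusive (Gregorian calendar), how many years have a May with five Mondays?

22

May has 31 days; it has five Mondays when Monday falls among the first (month-length − 28) days — i.e. when May 1 is one of Monday/Sunday/Saturday.
May 1 by year: 2321:Sun✓ 2322:Mon✓ 2323:Tue 2324:Thu 2325:Fri 2326:Sat✓ 2327:Sun✓ 2328:Tue 2329:Wed 2330:Thu 2331:Fri 2332:Sun✓ 2333:Mon✓ 2334:Tue 2335:Wed …(21 more)… 2357:Wed 2358:Thu 2359:Fri 2360:Sun✓ 2361:Mon✓ 2362:Tue 2363:Wed 2364:Fri 2365:Sat✓ 2366:Sun✓ 2367:Mon✓ 2368:Wed 2369:Thu 2370:Fri 2371:Sat✓
Years with five Mondays: 2321, 2322, 2326, 2327, 2332, 2333, 2337, 2338, 2339, 2343, 2344, 2348, 2349, 2350, 2354, 2355, 2360, 2361, 2365, 2366, 2367, 2371 → 22.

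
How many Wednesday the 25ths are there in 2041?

Check the 25th of each month of 2041: Jan 25: Fri, Feb 25: Mon, Mar 25: Mon, Apr 25: Thu, May 25: Sat, Jun 25: Tue, Jul 25: Thu, Aug 25: Sun, Sep 25: Wed, Oct 25: Fri, Nov 25: Mon, Dec 25: Wed.
Wednesday occurs in September, December — 2 months.

2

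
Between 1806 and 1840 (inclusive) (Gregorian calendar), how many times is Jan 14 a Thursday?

Track Jan 14's weekday year by year (advancing +1, or +2 across a Feb 29):
  1806: Tue  1807: Wed (+1)  1808: Thu (+1) ✓  1809: Sat (+2)  1810: Sun (+1)
  1811: Mon (+1)  1812: Tue (+1)  1813: Thu (+2) ✓  1814: Fri (+1)  1815: Sat (+1)
  1816: Sun (+1)  1817: Tue (+2)  1818: Wed (+1)  1819: Thu (+1) ✓  … (7 more years) …
  1827: Sun (+1)  1828: Mon (+1)  1829: Wed (+2)  1830: Thu (+1) ✓  1831: Fri (+1)
  1832: Sat (+1)  1833: Mon (+2)  1834: Tue (+1)  1835: Wed (+1)  1836: Thu (+1) ✓
  1837: Sat (+2)  1838: Sun (+1)  1839: Mon (+1)  1840: Tue (+1)
Thursday years: 1808, 1813, 1819, 1830, 1836 — 5 in total.

5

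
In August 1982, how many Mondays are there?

5

August 1982 has 31 days and begins on Sunday.
The first Monday is August 2.
Mondays fall on 2, 9, 16, 23, 30 — that's 5.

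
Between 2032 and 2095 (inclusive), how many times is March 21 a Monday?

Track March 21's weekday year by year (advancing +1, or +2 across a Feb 29):
  2032: Sun  2033: Mon (+1) ✓  2034: Tue (+1)  2035: Wed (+1)  2036: Fri (+2)
  2037: Sat (+1)  2038: Sun (+1)  2039: Mon (+1) ✓  2040: Wed (+2)  2041: Thu (+1)
  2042: Fri (+1)  2043: Sat (+1)  2044: Mon (+2) ✓  2045: Tue (+1)  … (36 more years) …
  2082: Sat (+1)  2083: Sun (+1)  2084: Tue (+2)  2085: Wed (+1)  2086: Thu (+1)
  2087: Fri (+1)  2088: Sun (+2)  2089: Mon (+1) ✓  2090: Tue (+1)  2091: Wed (+1)
  2092: Fri (+2)  2093: Sat (+1)  2094: Sun (+1)  2095: Mon (+1) ✓
Monday years: 2033, 2039, 2044, 2050, 2061, 2067, 2072, 2078, 2089, 2095 — 10 in total.

10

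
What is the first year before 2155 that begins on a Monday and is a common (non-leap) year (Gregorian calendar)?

2153

Jan 1 advances by 2 weekdays after a leap year and by 1 after a common year.
2155: Jan 1 is Wednesday.
2154: Tuesday
2153: Monday
2153 begins on a Monday and is a common year.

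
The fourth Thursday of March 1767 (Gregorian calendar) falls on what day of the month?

26

March 1, 1767 is a Sunday, so the first Thursday is the 5th.
The fourth Thursday is 5 + 21 = 26.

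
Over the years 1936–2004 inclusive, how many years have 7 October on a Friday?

Track 7 October's weekday year by year (advancing +1, or +2 across a Feb 29):
  1936: Wed  1937: Thu (+1)  1938: Fri (+1) ✓  1939: Sat (+1)  1940: Mon (+2)
  1941: Tue (+1)  1942: Wed (+1)  1943: Thu (+1)  1944: Sat (+2)  1945: Sun (+1)
  1946: Mon (+1)  1947: Tue (+1)  1948: Thu (+2)  1949: Fri (+1) ✓  … (41 more years) …
  1991: Mon (+1)  1992: Wed (+2)  1993: Thu (+1)  1994: Fri (+1) ✓  1995: Sat (+1)
  1996: Mon (+2)  1997: Tue (+1)  1998: Wed (+1)  1999: Thu (+1)  2000: Sat (+2)
  2001: Sun (+1)  2002: Mon (+1)  2003: Tue (+1)  2004: Thu (+2)
Friday years: 1938, 1949, 1955, 1960, 1966, 1977, 1983, 1988, 1994 — 9 in total.

9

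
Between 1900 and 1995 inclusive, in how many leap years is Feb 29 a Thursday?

3

Leap years in 1900–1995: 23 of them.
Feb 29 weekday advances by 5 (mod 7) from one leap year to the next four years later (or differs when a century non-leap intervenes).
Leap-day weekdays: 1904:Mon 1908:Sat 1912:Thu✓ 1916:Tue 1920:Sun 1924:Fri 1928:Wed 1932:Mon 1936:Sat 1940:Thu✓ 1944:Tue 1948:Sun 1952:Fri 1956:Wed 1960:Mon 1964:Sat 1968:Thu✓ 1972:Tue 1976:Sun 1980:Fri 1984:Wed 1988:Mon 1992:Sat
Thursday: 1912, 1940, 1968 → 3.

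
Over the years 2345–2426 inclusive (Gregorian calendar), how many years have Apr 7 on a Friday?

11

Track Apr 7's weekday year by year (advancing +1, or +2 across a Feb 29):
  2345: Sat  2346: Sun (+1)  2347: Mon (+1)  2348: Wed (+2)  2349: Thu (+1)
  2350: Fri (+1) ✓  2351: Sat (+1)  2352: Mon (+2)  2353: Tue (+1)  2354: Wed (+1)
  2355: Thu (+1)  2356: Sat (+2)  2357: Sun (+1)  2358: Mon (+1)  … (54 more years) …
  2413: Sun (+1)  2414: Mon (+1)  2415: Tue (+1)  2416: Thu (+2)  2417: Fri (+1) ✓
  2418: Sat (+1)  2419: Sun (+1)  2420: Tue (+2)  2421: Wed (+1)  2422: Thu (+1)
  2423: Fri (+1) ✓  2424: Sun (+2)  2425: Mon (+1)  2426: Tue (+1)
Friday years: 2350, 2361, 2367, 2372, 2378, 2389, 2395, 2400, 2406, 2417, 2423 — 11 in total.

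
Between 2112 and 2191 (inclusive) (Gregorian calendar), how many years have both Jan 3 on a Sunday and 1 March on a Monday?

9

Check each year's weekday for Jan 3 and 1 March:
  2112: Sun/Tue  2113: Tue/Wed  2114: Wed/Thu  2115: Thu/Fri  2116: Fri/Sun  2117: Sun/Mon ✓  2118: Mon/Tue  2119: Tue/Wed  2120: Wed/Fri  2121: Fri/Sat  2122: Sat/Sun  2123: Sun/Mon ✓  2124: Mon/Wed  2125: Wed/Thu  …(52 more)…  2178: Sat/Sun  2179: Sun/Mon ✓  2180: Mon/Wed  2181: Wed/Thu  2182: Thu/Fri  2183: Fri/Sat  2184: Sat/Mon  2185: Mon/Tue  2186: Tue/Wed  2187: Wed/Thu  2188: Thu/Sat  2189: Sat/Sun  2190: Sun/Mon ✓  2191: Mon/Tue
Both conditions hold in: 2117, 2123, 2134, 2145, 2151, 2162, 2173, 2179, 2190 — 9.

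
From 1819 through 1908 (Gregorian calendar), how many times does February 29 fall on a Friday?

Leap years in 1819–1908: 22 of them.
Feb 29 weekday advances by 5 (mod 7) from one leap year to the next four years later (or differs when a century non-leap intervenes).
Leap-day weekdays: 1820:Tue 1824:Sun 1828:Fri✓ 1832:Wed 1836:Mon 1840:Sat 1844:Thu 1848:Tue 1852:Sun 1856:Fri✓ 1860:Wed 1864:Mon 1868:Sat 1872:Thu 1876:Tue 1880:Sun 1884:Fri✓ 1888:Wed 1892:Mon 1896:Sat 1904:Mon 1908:Sat
Friday: 1828, 1856, 1884 → 3.

3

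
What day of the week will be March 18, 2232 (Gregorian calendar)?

Sunday

January 1, 2232 is a Sunday.
March 18 is day 78 of the year, i.e. 77 days after Jan 1.
77 mod 7 = 0, so advance 0 weekdays from Sunday: Sunday.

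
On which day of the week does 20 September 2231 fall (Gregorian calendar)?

Tuesday

January 1, 2231 is a Saturday.
September 20 is day 263 of the year, i.e. 262 days after Jan 1.
262 mod 7 = 3, so advance 3 weekdays from Saturday: Tuesday.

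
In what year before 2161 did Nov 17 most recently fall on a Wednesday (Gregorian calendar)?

2156

From one year to the next, a fixed date's weekday advances by 1, or by 2 when a Feb 29 lies between the two dates.
2161: November 17 is Tuesday.
2160: Monday (−1)
2159: Saturday (−2)
2158: Friday (−1)
2157: Thursday (−1)
2156: Wednesday (−1)
Nov 17 falls on a Wednesday in 2156.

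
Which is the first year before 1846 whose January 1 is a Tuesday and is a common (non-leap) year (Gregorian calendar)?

1839

Jan 1 advances by 2 weekdays after a leap year and by 1 after a common year.
1846: Jan 1 is Thursday.
1845: Wednesday
1844: Monday (leap)
1843: Sunday
1842: Saturday
1841: Friday
1840: Wednesday (leap)
1839: Tuesday
1839 begins on a Tuesday and is a common year.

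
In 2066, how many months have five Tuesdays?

A month of length L has five Tuesdays iff its first Tuesday is on day ≤ L−28 (so day 1–3 in a 31-day month, 1–2 in a 30-day month, day 1 in a leap February).
Checking each month of 2066: Jan starts Fri (31d); Feb starts Mon (28d); Mar starts Mon (31d) ✓; Apr starts Thu (30d); May starts Sat (31d); Jun starts Tue (30d) ✓; Jul starts Thu (31d); Aug starts Sun (31d) ✓; Sep starts Wed (30d); Oct starts Fri (31d); Nov starts Mon (30d) ✓; Dec starts Wed (31d).
Five-Tuesday months: March, June, August, November → 4.

4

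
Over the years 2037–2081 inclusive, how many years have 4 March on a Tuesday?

6

Track 4 March's weekday year by year (advancing +1, or +2 across a Feb 29):
  2037: Wed  2038: Thu (+1)  2039: Fri (+1)  2040: Sun (+2)  2041: Mon (+1)
  2042: Tue (+1) ✓  2043: Wed (+1)  2044: Fri (+2)  2045: Sat (+1)  2046: Sun (+1)
  2047: Mon (+1)  2048: Wed (+2)  2049: Thu (+1)  2050: Fri (+1)  … (17 more years) …
  2068: Sun (+2)  2069: Mon (+1)  2070: Tue (+1) ✓  2071: Wed (+1)  2072: Fri (+2)
  2073: Sat (+1)  2074: Sun (+1)  2075: Mon (+1)  2076: Wed (+2)  2077: Thu (+1)
  2078: Fri (+1)  2079: Sat (+1)  2080: Mon (+2)  2081: Tue (+1) ✓
Tuesday years: 2042, 2053, 2059, 2064, 2070, 2081 — 6 in total.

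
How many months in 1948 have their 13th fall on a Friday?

2

Check the 13th of each month of 1948: Jan 13: Tue, Feb 13: Fri, Mar 13: Sat, Apr 13: Tue, May 13: Thu, Jun 13: Sun, Jul 13: Tue, Aug 13: Fri, Sep 13: Mon, Oct 13: Wed, Nov 13: Sat, Dec 13: Mon.
Friday occurs in February, August — 2 months.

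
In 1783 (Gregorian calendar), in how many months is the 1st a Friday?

Check the 1st of each month of 1783: Jan 1: Wed, Feb 1: Sat, Mar 1: Sat, Apr 1: Tue, May 1: Thu, Jun 1: Sun, Jul 1: Tue, Aug 1: Fri, Sep 1: Mon, Oct 1: Wed, Nov 1: Sat, Dec 1: Mon.
Friday occurs in August — 1 month.

1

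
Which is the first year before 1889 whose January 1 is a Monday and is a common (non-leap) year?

Jan 1 advances by 2 weekdays after a leap year and by 1 after a common year.
1889: Jan 1 is Tuesday.
1888: Sunday (leap)
1887: Saturday
1886: Friday
1885: Thursday
1884: Tuesday (leap)
1883: Monday
1883 begins on a Monday and is a common year.

1883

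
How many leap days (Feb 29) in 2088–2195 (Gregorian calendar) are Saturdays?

Leap years in 2088–2195: 26 of them.
Feb 29 weekday advances by 5 (mod 7) from one leap year to the next four years later (or differs when a century non-leap intervenes).
Leap-day weekdays: 2088:Sun 2092:Fri 2096:Wed 2104:Fri 2108:Wed 2112:Mon 2116:Sat✓ 2120:Thu 2124:Tue 2128:Sun 2132:Fri 2136:Wed 2140:Mon 2144:Sat✓ 2148:Thu 2152:Tue 2156:Sun 2160:Fri 2164:Wed 2168:Mon 2172:Sat✓ 2176:Thu 2180:Tue 2184:Sun 2188:Fri 2192:Wed
Saturday: 2116, 2144, 2172 → 3.

3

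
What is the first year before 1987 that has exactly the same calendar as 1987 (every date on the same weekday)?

Two years share a calendar iff Jan 1 falls on the same weekday and both are leap or both are common. 1987: Jan 1 is Thursday, common year.
1986: Jan 1 Wednesday, common
1985: Jan 1 Tuesday, common
1984: Jan 1 Sunday, leap
1983: Jan 1 Saturday, common
1982: Jan 1 Friday, common
1981: Jan 1 Thursday, common
1981 matches on both conditions.

1981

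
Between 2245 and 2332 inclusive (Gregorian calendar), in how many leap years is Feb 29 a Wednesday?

3

Leap years in 2245–2332: 21 of them.
Feb 29 weekday advances by 5 (mod 7) from one leap year to the next four years later (or differs when a century non-leap intervenes).
Leap-day weekdays: 2248:Tue 2252:Sun 2256:Fri 2260:Wed✓ 2264:Mon 2268:Sat 2272:Thu 2276:Tue 2280:Sun 2284:Fri 2288:Wed✓ 2292:Mon 2296:Sat 2304:Mon 2308:Sat 2312:Thu 2316:Tue 2320:Sun 2324:Fri 2328:Wed✓ 2332:Mon
Wednesday: 2260, 2288, 2328 → 3.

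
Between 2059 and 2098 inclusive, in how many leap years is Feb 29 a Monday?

Leap years in 2059–2098: 10 of them.
Feb 29 weekday advances by 5 (mod 7) from one leap year to the next four years later (or differs when a century non-leap intervenes).
Leap-day weekdays: 2060:Sun 2064:Fri 2068:Wed 2072:Mon✓ 2076:Sat 2080:Thu 2084:Tue 2088:Sun 2092:Fri 2096:Wed
Monday: 2072 → 1.

1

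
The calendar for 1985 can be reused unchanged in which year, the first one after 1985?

Two years share a calendar iff Jan 1 falls on the same weekday and both are leap or both are common. 1985: Jan 1 is Tuesday, common year.
1986: Jan 1 Wednesday, common
1987: Jan 1 Thursday, common
1988: Jan 1 Friday, leap
1989: Jan 1 Sunday, common
1990: Jan 1 Monday, common
1991: Jan 1 Tuesday, common
1991 matches on both conditions.

1991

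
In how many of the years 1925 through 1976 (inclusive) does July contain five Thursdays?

23

July has 31 days; it has five Thursdays when Thursday falls among the first (month-length − 28) days — i.e. when July 1 is one of Thursday/Wednesday/Tuesday.
July 1 by year: 1925:Wed✓ 1926:Thu✓ 1927:Fri 1928:Sun 1929:Mon 1930:Tue✓ 1931:Wed✓ 1932:Fri 1933:Sat 1934:Sun 1935:Mon 1936:Wed✓ 1937:Thu✓ 1938:Fri 1939:Sat …(22 more)… 1962:Sun 1963:Mon 1964:Wed✓ 1965:Thu✓ 1966:Fri 1967:Sat 1968:Mon 1969:Tue✓ 1970:Wed✓ 1971:Thu✓ 1972:Sat 1973:Sun 1974:Mon 1975:Tue✓ 1976:Thu✓
Years with five Thursdays: 1925, 1926, 1930, 1931, 1936, 1937, 1941, 1942, 1943, 1947, 1948, 1952, 1953, 1954, 1958, 1959, 1964, 1965, 1969, 1970, 1971, 1975, 1976 → 23.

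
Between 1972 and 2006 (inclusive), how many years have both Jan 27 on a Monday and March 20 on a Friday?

1

Check each year's weekday for Jan 27 and March 20:
  1972: Thu/Mon  1973: Sat/Tue  1974: Sun/Wed  1975: Mon/Thu  1976: Tue/Sat  1977: Thu/Sun  1978: Fri/Mon  1979: Sat/Tue  1980: Sun/Thu  1981: Tue/Fri  1982: Wed/Sat  1983: Thu/Sun  1984: Fri/Tue  1985: Sun/Wed  …(7 more)…  1993: Wed/Sat  1994: Thu/Sun  1995: Fri/Mon  1996: Sat/Wed  1997: Mon/Thu  1998: Tue/Fri  1999: Wed/Sat  2000: Thu/Mon  2001: Sat/Tue  2002: Sun/Wed  2003: Mon/Thu  2004: Tue/Sat  2005: Thu/Sun  2006: Fri/Mon
Both conditions hold in: 1992 — 1.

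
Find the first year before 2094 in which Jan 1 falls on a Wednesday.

2087

Jan 1 advances by 2 weekdays after a leap year and by 1 after a common year.
2094: Jan 1 is Friday.
2093: Thursday
2092: Tuesday (leap)
2091: Monday
2090: Sunday
2089: Saturday
2088: Thursday (leap)
2087: Wednesday
2087 begins on a Wednesday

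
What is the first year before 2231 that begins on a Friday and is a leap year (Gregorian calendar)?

Jan 1 advances by 2 weekdays after a leap year and by 1 after a common year.
2231: Jan 1 is Saturday.
2230: Friday
2229: Thursday
2228: Tuesday (leap)
2227: Monday
2226: Sunday
2225: Saturday
2224: Thursday (leap)
2223: Wednesday
2222: Tuesday
2221: Monday
2220: Saturday (leap)
2219: Friday
2218: Thursday
2217: Wednesday
2216: Monday (leap)
2215: Sunday
2214: Saturday
2213: Friday
2212: Wednesday (leap)
2211: Tuesday
2210: Monday
2209: Sunday
2208: Friday (leap)
2208 begins on a Friday and is a leap year.

2208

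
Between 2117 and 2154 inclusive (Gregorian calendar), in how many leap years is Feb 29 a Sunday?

Leap years in 2117–2154: 9 of them.
Feb 29 weekday advances by 5 (mod 7) from one leap year to the next four years later (or differs when a century non-leap intervenes).
Leap-day weekdays: 2120:Thu 2124:Tue 2128:Sun✓ 2132:Fri 2136:Wed 2140:Mon 2144:Sat 2148:Thu 2152:Tue
Sunday: 2128 → 1.

1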